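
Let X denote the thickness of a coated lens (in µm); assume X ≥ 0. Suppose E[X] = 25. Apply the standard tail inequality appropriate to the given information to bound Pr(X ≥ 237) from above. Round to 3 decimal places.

Only the mean of a non-negative variable is known, so Markov's inequality is the applicable tail bound.
Markov's inequality: for a non-negative random variable, Pr(X ≥ a) ≤ E[X]/a.
Here E[X] = 25 and a = 237, so the bound is 25/237 = 0.1055.

0.105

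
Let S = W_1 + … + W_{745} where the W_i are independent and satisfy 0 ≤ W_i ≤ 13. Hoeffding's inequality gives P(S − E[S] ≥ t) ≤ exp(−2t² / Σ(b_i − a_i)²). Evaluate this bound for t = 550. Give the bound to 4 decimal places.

0.0082

Σ(b_i − a_i)² = 745·(13)² = 125905.
Exponent = 2·550²/125905 = 4.8052.
Bound = exp(−4.8052) = 0.00819.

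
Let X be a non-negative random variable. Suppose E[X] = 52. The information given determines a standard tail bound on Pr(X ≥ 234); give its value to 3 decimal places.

Only the mean of a non-negative variable is known, so Markov's inequality is the applicable tail bound.
Markov's inequality: for a non-negative random variable, Pr(X ≥ a) ≤ E[X]/a.
Here E[X] = 52 and a = 234, so the bound is 52/234 = 0.2222.

0.222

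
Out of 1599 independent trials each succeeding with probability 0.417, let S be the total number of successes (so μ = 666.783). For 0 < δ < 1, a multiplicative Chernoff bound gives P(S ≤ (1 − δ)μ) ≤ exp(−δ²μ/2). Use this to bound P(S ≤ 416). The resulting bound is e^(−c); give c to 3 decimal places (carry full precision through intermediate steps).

Write 416 = (1 − δ)μ, so δ = 1 − 416/666.783 = 0.3761089…
Then the exponent is δ²μ/2 = (μ − 416)²/(2μ) = 47.160855.

47.161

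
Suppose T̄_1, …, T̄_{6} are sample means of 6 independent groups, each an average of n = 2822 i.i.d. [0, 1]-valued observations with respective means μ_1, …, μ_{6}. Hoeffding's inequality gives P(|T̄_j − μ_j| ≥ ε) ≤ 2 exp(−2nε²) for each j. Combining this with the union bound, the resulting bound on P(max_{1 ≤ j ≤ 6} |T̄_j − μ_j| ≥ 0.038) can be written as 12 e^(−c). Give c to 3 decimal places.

8.150

Union bound over the 6 events: P(max_{1 ≤ j ≤ 6} |T̄_j − μ_j| ≥ 0.038) ≤ 6·2·exp(−2nε²) = 12 exp(−2·2822·0.038²).
So c = 2·2822·0.038² = 8.1499.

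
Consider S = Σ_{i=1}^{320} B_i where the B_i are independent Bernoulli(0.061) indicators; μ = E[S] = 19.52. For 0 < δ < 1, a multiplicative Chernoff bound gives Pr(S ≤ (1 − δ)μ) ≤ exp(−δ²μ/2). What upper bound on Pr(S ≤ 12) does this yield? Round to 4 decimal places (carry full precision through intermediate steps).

0.2349

Write 12 = (1 − δ)μ, so δ = 1 − 12/19.52 = 0.3852459…
Then the exponent is δ²μ/2 = (μ − 12)²/(2μ) = 1.448525.
Bound = exp(−1.448525) = 0.23492.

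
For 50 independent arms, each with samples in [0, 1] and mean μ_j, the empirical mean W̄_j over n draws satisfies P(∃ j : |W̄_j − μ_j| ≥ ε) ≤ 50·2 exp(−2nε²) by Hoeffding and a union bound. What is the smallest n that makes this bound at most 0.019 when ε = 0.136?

232

Need 2·50·exp(−2nε²) ≤ 0.019, i.e. exp(−2nε²) ≤ 0.019/100.
So 2nε² ≥ ln(100/0.019) = 8.568486.
Hence n ≥ 8.568486/(2·0.136²) = 231.631.
The smallest integer n is 232.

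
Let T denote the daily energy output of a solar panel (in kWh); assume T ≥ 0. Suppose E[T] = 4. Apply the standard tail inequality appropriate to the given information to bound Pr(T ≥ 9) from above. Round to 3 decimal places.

0.444

Only the mean of a non-negative variable is known, so Markov's inequality is the applicable tail bound.
Markov's inequality: for a non-negative random variable, Pr(T ≥ a) ≤ E[T]/a.
Here E[T] = 4 and a = 9, so the bound is 4/9 = 0.4444.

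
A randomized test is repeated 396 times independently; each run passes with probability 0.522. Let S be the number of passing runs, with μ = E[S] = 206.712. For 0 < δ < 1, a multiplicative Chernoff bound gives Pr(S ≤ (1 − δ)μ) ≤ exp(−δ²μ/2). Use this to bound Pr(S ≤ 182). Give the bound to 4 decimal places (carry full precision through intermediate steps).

0.2283

Write 182 = (1 − δ)μ, so δ = 1 − 182/206.712 = 0.119548…
Then the exponent is δ²μ/2 = (μ − 182)²/(2μ) = 1.477135.
Bound = exp(−1.477135) = 0.22829.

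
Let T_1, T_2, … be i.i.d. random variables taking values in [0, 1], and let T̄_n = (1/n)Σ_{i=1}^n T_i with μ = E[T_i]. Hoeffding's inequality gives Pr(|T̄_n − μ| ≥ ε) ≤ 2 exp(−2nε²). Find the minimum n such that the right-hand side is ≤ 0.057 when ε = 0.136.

Require 2·exp(−2nε²) ≤ 0.057, i.e. 2nε² ≥ ln(2/0.057) = 3.557851.
So n ≥ 3.557851 / (2·0.136²) = 96.179.
The smallest integer n is 97.

97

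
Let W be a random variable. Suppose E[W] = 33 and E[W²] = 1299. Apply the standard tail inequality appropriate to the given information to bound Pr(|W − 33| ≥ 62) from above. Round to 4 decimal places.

The first two moments determine the variance, so Chebyshev's inequality is the sharpest standard bound available.
Var(W) = E[W²] − (E[W])² = 1299 − 1089 = 210.
Chebyshev's inequality: Pr(|W − μ| ≥ t) ≤ Var(W)/t² = 210/3844 = 0.0546.

0.0546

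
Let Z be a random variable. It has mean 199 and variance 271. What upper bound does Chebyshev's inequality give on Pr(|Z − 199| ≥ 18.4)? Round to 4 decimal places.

0.8004

Chebyshev: Pr(|Z − μ| ≥ t) ≤ Var(Z)/t².
Bound = 271 / 338.56 = 0.8004.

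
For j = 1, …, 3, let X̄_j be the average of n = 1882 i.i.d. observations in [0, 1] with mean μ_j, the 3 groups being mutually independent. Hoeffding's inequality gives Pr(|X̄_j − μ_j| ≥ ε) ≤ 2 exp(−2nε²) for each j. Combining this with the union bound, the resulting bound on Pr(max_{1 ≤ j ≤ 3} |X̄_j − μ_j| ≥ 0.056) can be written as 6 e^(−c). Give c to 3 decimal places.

Union bound over the 3 events: Pr(max_{1 ≤ j ≤ 3} |X̄_j − μ_j| ≥ 0.056) ≤ 3·2·exp(−2nε²) = 6 exp(−2·1882·0.056²).
So c = 2·1882·0.056² = 11.8039.

11.804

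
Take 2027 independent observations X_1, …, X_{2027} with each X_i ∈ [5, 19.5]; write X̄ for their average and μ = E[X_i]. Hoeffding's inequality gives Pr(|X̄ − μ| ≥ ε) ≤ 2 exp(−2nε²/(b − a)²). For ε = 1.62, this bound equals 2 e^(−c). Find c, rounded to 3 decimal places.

c = 2nε²/(b − a)² = 2·2027·1.62² / 14.5² = 50.6032.

50.603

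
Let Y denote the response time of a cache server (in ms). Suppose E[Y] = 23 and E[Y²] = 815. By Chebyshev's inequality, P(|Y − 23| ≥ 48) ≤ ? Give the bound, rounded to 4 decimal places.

Var(Y) = E[Y²] − (E[Y])² = 815 − 529 = 286.
Chebyshev's inequality: P(|Y − μ| ≥ t) ≤ Var(Y)/t² = 286/2304 = 0.1241.

0.1241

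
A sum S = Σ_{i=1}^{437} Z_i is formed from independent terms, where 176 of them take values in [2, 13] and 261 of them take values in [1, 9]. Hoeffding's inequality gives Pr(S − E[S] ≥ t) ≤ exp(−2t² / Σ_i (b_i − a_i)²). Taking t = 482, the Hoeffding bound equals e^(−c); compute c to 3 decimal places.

12.228

Σ(b_i − a_i)² = 176·11² + 261·8² = 38000.
c = 2t² / 38000 = 2·482² / 38000 = 12.2276.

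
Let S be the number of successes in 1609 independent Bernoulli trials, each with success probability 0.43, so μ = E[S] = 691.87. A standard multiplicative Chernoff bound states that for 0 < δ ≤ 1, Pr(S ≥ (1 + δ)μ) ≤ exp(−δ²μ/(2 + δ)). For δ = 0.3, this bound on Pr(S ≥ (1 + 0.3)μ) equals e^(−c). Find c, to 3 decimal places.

27.073

c = δ²μ/(2 + δ) = 0.3²·691.87/(2 + 0.3) = 27.0732.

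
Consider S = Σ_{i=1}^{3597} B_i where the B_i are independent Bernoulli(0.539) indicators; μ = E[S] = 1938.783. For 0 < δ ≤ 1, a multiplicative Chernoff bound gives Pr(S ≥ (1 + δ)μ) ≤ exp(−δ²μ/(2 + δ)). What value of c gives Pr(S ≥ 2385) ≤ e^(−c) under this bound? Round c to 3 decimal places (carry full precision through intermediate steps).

46.050

Write 2385 = (1 + δ)μ, so δ = 2385/1938.783 − 1 = 0.2301531…
Then the exponent is δ²μ/(2 + δ) = (2385 − μ)² / (μ·(2 + δ)) = 46.049862.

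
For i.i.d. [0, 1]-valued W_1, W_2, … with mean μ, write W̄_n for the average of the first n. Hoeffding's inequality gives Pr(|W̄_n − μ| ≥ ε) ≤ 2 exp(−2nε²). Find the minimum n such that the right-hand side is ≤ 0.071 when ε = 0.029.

1985

Require 2·exp(−2nε²) ≤ 0.071, i.e. 2nε² ≥ ln(2/0.071) = 3.338223.
So n ≥ 3.338223 / (2·0.029²) = 1984.675.
The smallest integer n is 1985.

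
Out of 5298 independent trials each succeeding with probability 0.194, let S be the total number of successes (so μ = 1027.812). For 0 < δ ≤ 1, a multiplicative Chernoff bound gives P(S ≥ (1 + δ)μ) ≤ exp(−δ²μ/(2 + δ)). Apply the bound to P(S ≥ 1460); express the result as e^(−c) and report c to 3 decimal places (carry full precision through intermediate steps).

75.081

Write 1460 = (1 + δ)μ, so δ = 1460/1027.812 − 1 = 0.4204932…
Then the exponent is δ²μ/(2 + δ) = (1460 − μ)² / (μ·(2 + δ)) = 75.080620.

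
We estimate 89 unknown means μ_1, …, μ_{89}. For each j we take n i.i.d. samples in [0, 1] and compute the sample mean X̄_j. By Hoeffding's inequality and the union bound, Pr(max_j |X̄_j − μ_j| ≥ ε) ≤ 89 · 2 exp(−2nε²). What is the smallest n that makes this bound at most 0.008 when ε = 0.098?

522

Need 2·89·exp(−2nε²) ≤ 0.008, i.e. exp(−2nε²) ≤ 0.008/178.
So 2nε² ≥ ln(178/0.008) = 10.010097.
Hence n ≥ 10.010097/(2·0.098²) = 521.142.
The smallest integer n is 522.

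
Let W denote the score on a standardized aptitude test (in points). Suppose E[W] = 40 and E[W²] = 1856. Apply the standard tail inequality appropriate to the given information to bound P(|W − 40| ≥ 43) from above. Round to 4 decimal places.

0.1385

The first two moments determine the variance, so Chebyshev's inequality is the sharpest standard bound available.
Var(W) = E[W²] − (E[W])² = 1856 − 1600 = 256.
Chebyshev's inequality: P(|W − μ| ≥ t) ≤ Var(W)/t² = 256/1849 = 0.1385.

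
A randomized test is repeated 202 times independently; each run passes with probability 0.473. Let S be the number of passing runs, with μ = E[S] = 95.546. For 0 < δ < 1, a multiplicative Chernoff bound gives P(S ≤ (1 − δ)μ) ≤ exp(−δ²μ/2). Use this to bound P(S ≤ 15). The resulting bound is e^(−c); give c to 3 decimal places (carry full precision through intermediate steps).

Write 15 = (1 − δ)μ, so δ = 1 − 15/95.546 = 0.8430076…
Then the exponent is δ²μ/2 = (μ − 15)²/(2μ) = 33.950443.

33.950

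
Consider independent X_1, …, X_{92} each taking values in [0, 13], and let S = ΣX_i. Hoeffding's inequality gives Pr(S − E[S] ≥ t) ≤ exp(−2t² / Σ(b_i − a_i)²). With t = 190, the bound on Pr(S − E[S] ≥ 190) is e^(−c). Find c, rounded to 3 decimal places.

4.644

Σ(b_i − a_i)² = 92·(13)² = 15548.
c = 2t²/15548 = 2·190²/15548 = 4.6437.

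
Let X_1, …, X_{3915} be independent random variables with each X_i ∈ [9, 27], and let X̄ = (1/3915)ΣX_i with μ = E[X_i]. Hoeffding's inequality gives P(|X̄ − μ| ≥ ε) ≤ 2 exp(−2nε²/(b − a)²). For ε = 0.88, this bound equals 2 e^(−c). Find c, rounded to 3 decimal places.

18.715

c = 2nε²/(b − a)² = 2·3915·0.88² / 18² = 18.7147.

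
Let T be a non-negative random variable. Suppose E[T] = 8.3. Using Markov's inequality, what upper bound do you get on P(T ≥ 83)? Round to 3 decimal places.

0.100

Markov's inequality: for a non-negative random variable, P(T ≥ a) ≤ E[T]/a.
Here E[T] = 8.3 and a = 83, so the bound is 8.3/83 = 0.1000.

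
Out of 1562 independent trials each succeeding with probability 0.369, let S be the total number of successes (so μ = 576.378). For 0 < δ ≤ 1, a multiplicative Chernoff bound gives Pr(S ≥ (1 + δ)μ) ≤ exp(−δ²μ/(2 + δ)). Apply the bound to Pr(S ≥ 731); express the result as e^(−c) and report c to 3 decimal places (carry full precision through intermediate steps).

18.287

Write 731 = (1 + δ)μ, so δ = 731/576.378 − 1 = 0.2682649…
Then the exponent is δ²μ/(2 + δ) = (731 − μ)² / (μ·(2 + δ)) = 18.286955.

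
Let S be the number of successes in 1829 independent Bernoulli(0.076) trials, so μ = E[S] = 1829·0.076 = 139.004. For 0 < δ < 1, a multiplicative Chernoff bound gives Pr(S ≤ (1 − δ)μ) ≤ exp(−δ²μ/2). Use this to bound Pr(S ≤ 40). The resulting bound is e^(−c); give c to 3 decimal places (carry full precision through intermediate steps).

35.257

Write 40 = (1 − δ)μ, so δ = 1 − 40/139.004 = 0.7122385…
Then the exponent is δ²μ/2 = (μ − 40)²/(2μ) = 35.257230.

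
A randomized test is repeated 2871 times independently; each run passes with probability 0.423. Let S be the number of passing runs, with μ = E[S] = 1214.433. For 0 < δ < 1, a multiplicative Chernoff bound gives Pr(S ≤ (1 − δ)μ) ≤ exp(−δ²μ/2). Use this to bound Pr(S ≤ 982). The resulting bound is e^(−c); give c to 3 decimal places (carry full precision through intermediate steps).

22.243

Write 982 = (1 − δ)μ, so δ = 1 − 982/1214.433 = 0.1913922…
Then the exponent is δ²μ/2 = (μ − 982)²/(2μ) = 22.242931.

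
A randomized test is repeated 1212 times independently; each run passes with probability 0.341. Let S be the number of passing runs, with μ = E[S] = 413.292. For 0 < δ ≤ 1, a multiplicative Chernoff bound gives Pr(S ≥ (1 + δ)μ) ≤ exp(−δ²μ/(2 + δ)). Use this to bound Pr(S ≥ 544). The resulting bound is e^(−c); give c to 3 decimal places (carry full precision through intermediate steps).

17.847

Write 544 = (1 + δ)μ, so δ = 544/413.292 − 1 = 0.3162607…
Then the exponent is δ²μ/(2 + δ) = (544 − μ)² / (μ·(2 + δ)) = 17.846782.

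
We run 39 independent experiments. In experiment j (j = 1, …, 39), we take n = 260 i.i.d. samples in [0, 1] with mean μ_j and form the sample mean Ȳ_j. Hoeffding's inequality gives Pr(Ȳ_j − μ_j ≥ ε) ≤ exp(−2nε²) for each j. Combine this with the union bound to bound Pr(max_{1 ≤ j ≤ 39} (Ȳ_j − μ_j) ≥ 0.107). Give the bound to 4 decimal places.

0.1013

Per-experiment Hoeffding bound: exp(−2·260·0.107²) = exp(−5.95348) = 0.0025968.
Union bound over 39 events: 39·0.0025968 = 0.10127.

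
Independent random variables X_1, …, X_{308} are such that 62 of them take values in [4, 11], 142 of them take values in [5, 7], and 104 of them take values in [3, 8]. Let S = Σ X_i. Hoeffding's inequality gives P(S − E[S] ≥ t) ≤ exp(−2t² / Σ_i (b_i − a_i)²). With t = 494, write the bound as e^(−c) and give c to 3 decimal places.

78.645

Σ(b_i − a_i)² = 62·7² + 142·2² + 104·5² = 6206.
c = 2t² / 6206 = 2·494² / 6206 = 78.6452.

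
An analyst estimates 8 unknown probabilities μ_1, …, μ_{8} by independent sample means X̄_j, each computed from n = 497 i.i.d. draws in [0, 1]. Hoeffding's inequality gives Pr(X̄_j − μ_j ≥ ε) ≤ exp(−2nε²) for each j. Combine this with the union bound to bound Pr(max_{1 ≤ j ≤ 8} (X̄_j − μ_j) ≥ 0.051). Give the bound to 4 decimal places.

Per-experiment Hoeffding bound: exp(−2·497·0.051²) = exp(−2.58539) = 0.075366.
Union bound over 8 events: 8·0.075366 = 0.60293.

0.6029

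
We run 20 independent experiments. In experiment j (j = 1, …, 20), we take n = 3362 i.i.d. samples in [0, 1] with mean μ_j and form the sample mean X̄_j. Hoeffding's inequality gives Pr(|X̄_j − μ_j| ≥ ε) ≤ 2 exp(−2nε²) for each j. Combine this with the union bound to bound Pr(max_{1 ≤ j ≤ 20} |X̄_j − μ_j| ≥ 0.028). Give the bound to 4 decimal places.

0.2054

Per-experiment Hoeffding bound: 2·exp(−2·3362·0.028²) = 2·exp(−5.27162) = 0.010271.
Union bound over 20 events: 20·0.010271 = 0.20541.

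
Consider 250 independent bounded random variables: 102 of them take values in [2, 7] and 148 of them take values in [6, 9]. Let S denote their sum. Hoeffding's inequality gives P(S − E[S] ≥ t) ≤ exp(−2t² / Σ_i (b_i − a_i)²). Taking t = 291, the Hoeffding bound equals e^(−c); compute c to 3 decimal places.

43.628

Σ(b_i − a_i)² = 102·5² + 148·3² = 3882.
c = 2t² / 3882 = 2·291² / 3882 = 43.6275.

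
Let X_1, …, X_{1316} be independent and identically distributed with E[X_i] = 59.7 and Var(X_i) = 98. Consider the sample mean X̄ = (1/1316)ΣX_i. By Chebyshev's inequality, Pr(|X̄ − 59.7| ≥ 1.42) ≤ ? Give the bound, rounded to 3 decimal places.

Var(X̄) = Var(X_i)/n = 98/1316 = 0.074468.
Chebyshev: Pr(|X̄ − 59.7| ≥ 1.42) ≤ Var(X̄)/(1.42)² = 98/(1316·1.42²) = 0.0369.

0.037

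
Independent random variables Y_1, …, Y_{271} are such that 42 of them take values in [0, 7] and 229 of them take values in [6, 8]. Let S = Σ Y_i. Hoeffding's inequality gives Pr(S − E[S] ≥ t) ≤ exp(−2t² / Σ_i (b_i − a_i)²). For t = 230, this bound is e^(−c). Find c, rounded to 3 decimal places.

35.575

Σ(b_i − a_i)² = 42·7² + 229·2² = 2974.
c = 2t² / 2974 = 2·230² / 2974 = 35.5750.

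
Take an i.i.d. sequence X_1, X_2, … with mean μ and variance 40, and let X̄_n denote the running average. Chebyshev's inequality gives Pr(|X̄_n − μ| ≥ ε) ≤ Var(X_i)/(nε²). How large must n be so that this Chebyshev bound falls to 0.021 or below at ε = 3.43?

162

Require 40/(n·3.43²) ≤ 0.021, i.e. n ≥ 40/(0.021·3.43²) = 161.902.
The smallest integer n is 162.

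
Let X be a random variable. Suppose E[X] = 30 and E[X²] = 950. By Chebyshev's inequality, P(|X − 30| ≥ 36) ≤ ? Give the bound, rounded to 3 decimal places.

0.039

Var(X) = E[X²] − (E[X])² = 950 − 900 = 50.
Chebyshev's inequality: P(|X − μ| ≥ t) ≤ Var(X)/t² = 50/1296 = 0.0386.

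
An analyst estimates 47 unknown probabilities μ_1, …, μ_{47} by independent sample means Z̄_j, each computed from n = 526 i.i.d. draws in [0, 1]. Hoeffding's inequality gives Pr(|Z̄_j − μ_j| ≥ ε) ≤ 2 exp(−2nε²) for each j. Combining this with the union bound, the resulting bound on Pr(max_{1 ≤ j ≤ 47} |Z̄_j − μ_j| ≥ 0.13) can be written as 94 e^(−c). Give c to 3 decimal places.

17.779

Union bound over the 47 events: Pr(max_{1 ≤ j ≤ 47} |Z̄_j − μ_j| ≥ 0.13) ≤ 47·2·exp(−2nε²) = 94 exp(−2·526·0.13²).
So c = 2·526·0.13² = 17.7788.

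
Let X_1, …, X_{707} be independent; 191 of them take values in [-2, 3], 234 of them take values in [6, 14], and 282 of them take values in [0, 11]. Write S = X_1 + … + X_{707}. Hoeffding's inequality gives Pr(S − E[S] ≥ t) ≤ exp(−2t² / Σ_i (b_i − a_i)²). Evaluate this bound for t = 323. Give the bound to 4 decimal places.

0.0208

Σ(b_i − a_i)² = 191·5² + 234·8² + 282·11² = 53873.
Exponent = 2·323² / 53873 = 3.87315.
Bound = exp(−3.87315) = 0.02079.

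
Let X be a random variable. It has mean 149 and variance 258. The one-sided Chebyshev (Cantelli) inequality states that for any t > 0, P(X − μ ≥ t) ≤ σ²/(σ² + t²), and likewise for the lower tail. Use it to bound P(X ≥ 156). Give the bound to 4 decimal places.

Here σ² = 258 and t = 7, so σ² + t² = 307.
Cantelli's bound: 258/307 = 0.8404.

0.8404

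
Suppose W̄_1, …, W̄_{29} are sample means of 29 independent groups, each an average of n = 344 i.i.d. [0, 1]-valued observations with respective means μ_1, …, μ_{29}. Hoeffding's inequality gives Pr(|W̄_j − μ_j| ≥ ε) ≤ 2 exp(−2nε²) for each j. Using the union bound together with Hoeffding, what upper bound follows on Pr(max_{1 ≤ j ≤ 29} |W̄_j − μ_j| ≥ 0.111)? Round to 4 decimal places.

Per-experiment Hoeffding bound: 2·exp(−2·344·0.111²) = 2·exp(−8.47685) = 0.00041647.
Union bound over 29 events: 29·0.00041647 = 0.01208.

0.0121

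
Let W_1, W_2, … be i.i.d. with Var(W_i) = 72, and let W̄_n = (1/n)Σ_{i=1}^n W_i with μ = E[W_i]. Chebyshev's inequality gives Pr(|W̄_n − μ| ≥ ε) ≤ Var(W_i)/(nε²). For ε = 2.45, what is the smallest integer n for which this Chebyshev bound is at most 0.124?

97

Require 72/(n·2.45²) ≤ 0.124, i.e. n ≥ 72/(0.124·2.45²) = 96.734.
The smallest integer n is 97.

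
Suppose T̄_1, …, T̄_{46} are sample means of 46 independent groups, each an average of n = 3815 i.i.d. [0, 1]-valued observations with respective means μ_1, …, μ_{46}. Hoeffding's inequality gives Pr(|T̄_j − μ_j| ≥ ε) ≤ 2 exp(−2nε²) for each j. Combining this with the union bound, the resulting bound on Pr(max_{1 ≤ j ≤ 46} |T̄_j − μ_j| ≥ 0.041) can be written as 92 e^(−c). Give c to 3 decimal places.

12.826

Union bound over the 46 events: Pr(max_{1 ≤ j ≤ 46} |T̄_j − μ_j| ≥ 0.041) ≤ 46·2·exp(−2nε²) = 92 exp(−2·3815·0.041²).
So c = 2·3815·0.041² = 12.8260.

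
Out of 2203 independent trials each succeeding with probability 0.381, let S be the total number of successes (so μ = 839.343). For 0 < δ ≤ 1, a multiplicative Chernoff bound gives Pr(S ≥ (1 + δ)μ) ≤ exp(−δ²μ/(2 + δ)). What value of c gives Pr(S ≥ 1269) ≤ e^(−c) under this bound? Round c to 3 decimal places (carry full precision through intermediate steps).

Write 1269 = (1 + δ)μ, so δ = 1269/839.343 − 1 = 0.5118968…
Then the exponent is δ²μ/(2 + δ) = (1269 − μ)² / (μ·(2 + δ)) = 87.559348.

87.559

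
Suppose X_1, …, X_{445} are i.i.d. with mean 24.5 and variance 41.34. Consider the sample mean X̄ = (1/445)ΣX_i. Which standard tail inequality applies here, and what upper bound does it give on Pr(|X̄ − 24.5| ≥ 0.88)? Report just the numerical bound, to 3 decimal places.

With mean and variance of each term known, Chebyshev's inequality bounds the deviation of the sum (or sample mean).
Var(X̄) = Var(X_i)/n = 41.34/445 = 0.092899.
Chebyshev: Pr(|X̄ − 24.5| ≥ 0.88) ≤ Var(X̄)/(0.88)² = 41.34/(445·0.88²) = 0.1200.

0.120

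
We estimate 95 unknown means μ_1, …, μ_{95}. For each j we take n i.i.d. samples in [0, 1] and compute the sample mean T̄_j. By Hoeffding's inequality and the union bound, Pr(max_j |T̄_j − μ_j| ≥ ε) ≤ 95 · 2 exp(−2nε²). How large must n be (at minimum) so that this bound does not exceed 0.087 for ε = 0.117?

281

Need 2·95·exp(−2nε²) ≤ 0.087, i.e. exp(−2nε²) ≤ 0.087/190.
So 2nε² ≥ ln(190/0.087) = 7.688871.
Hence n ≥ 7.688871/(2·0.117²) = 280.841.
The smallest integer n is 281.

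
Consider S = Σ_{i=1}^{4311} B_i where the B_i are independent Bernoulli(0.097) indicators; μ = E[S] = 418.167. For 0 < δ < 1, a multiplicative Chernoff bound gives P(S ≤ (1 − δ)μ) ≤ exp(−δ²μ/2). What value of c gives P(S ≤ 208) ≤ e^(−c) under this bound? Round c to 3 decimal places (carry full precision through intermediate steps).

Write 208 = (1 − δ)μ, so δ = 1 − 208/418.167 = 0.5025911…
Then the exponent is δ²μ/2 = (μ − 208)²/(2μ) = 52.814029.

52.814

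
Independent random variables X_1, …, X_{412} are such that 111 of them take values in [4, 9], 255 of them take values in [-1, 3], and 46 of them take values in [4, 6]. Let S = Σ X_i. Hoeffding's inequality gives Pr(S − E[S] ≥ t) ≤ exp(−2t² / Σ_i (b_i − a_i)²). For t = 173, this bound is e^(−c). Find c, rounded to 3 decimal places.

8.504

Σ(b_i − a_i)² = 111·5² + 255·4² + 46·2² = 7039.
c = 2t² / 7039 = 2·173² / 7039 = 8.5038.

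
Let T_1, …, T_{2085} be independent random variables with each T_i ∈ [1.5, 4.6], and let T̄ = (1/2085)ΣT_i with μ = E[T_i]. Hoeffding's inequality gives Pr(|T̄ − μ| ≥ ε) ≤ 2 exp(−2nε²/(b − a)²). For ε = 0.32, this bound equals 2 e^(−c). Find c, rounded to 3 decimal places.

c = 2nε²/(b − a)² = 2·2085·0.32² / 3.1² = 44.4337.

44.434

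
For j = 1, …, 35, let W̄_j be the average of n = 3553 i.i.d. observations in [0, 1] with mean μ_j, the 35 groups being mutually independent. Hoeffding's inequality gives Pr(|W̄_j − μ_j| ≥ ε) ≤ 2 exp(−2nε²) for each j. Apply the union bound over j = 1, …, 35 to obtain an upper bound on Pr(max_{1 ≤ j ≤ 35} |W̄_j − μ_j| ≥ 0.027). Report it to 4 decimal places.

Per-experiment Hoeffding bound: 2·exp(−2·3553·0.027²) = 2·exp(−5.18027) = 0.011253.
Union bound over 35 events: 35·0.011253 = 0.39385.

0.3939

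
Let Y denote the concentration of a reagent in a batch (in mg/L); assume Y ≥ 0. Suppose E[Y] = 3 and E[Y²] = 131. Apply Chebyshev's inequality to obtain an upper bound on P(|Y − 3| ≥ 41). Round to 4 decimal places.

0.0726

Var(Y) = E[Y²] − (E[Y])² = 131 − 9 = 122.
Chebyshev's inequality: P(|Y − μ| ≥ t) ≤ Var(Y)/t² = 122/1681 = 0.0726.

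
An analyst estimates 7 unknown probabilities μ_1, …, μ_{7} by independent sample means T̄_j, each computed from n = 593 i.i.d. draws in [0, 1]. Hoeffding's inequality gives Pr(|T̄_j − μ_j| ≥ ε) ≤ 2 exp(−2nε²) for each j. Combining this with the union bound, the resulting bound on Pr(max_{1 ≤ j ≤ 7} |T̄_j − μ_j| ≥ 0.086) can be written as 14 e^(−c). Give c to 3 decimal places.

Union bound over the 7 events: Pr(max_{1 ≤ j ≤ 7} |T̄_j − μ_j| ≥ 0.086) ≤ 7·2·exp(−2nε²) = 14 exp(−2·593·0.086²).
So c = 2·593·0.086² = 8.7717.

8.772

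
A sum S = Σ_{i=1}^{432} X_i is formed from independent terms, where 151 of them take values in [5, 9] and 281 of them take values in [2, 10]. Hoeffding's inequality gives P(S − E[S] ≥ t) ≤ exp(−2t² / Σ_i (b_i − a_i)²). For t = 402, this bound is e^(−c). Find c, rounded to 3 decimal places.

15.844

Σ(b_i − a_i)² = 151·4² + 281·8² = 20400.
c = 2t² / 20400 = 2·402² / 20400 = 15.8435.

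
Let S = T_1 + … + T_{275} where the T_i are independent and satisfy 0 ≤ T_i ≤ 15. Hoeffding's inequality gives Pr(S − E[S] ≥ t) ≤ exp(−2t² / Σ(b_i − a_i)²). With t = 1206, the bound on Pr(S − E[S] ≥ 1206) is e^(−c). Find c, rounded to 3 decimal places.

47.012

Σ(b_i − a_i)² = 275·(15)² = 61875.
c = 2t²/61875 = 2·1206²/61875 = 47.0121.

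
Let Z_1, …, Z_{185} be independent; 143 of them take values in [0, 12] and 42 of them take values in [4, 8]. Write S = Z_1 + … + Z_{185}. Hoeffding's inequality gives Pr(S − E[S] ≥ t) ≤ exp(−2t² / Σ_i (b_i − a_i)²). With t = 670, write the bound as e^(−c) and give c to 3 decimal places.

42.222

Σ(b_i − a_i)² = 143·12² + 42·4² = 21264.
c = 2t² / 21264 = 2·670² / 21264 = 42.2216.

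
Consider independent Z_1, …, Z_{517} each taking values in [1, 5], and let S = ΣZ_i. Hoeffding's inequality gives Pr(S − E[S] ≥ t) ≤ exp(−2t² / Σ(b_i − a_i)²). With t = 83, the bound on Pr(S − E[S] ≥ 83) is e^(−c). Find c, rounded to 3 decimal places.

Σ(b_i − a_i)² = 517·(4)² = 8272.
c = 2t²/8272 = 2·83²/8272 = 1.6656.

1.666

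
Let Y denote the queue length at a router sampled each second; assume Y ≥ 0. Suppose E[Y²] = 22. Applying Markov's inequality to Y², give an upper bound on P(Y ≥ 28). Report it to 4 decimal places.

0.0281

Since Y ≥ 0, the event {Y ≥ 28} is the same as {Y² ≥ 784}.
Markov's inequality applied to Y² gives P(Y² ≥ 784) ≤ E[Y²]/784 = 22/784 = 0.0281.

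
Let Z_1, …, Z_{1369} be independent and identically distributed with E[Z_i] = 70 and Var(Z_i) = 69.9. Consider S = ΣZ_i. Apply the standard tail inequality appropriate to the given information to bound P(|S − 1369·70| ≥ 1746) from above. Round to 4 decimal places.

With mean and variance of each term known, Chebyshev's inequality bounds the deviation of the sum (or sample mean).
Var(S) = n·Var(Z_i) = 1369·69.9 = 95693.1.
Chebyshev: P(|S − 1369·70| ≥ 1746) ≤ Var(S)/1746² = 95693.1/3048516 = 0.0314.

0.0314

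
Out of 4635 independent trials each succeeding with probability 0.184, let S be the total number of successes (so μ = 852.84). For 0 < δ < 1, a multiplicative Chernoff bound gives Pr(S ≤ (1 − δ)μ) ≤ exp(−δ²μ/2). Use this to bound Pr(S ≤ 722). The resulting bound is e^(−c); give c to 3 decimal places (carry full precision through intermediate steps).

Write 722 = (1 − δ)μ, so δ = 1 − 722/852.84 = 0.1534168…
Then the exponent is δ²μ/2 = (μ − 722)²/(2μ) = 10.036528.

10.037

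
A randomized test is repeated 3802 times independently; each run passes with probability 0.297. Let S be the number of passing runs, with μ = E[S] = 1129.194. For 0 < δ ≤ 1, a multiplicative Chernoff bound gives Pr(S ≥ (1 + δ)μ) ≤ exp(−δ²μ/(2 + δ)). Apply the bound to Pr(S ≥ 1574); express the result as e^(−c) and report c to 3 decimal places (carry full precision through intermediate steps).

Write 1574 = (1 + δ)μ, so δ = 1574/1129.194 − 1 = 0.3939146…
Then the exponent is δ²μ/(2 + δ) = (1574 − μ)² / (μ·(2 + δ)) = 73.192075.

73.192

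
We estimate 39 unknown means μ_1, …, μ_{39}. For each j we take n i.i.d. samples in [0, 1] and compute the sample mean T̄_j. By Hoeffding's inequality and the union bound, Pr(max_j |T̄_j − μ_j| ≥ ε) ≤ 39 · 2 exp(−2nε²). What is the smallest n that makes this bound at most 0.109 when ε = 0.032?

3210

Need 2·39·exp(−2nε²) ≤ 0.109, i.e. exp(−2nε²) ≤ 0.109/78.
So 2nε² ≥ ln(78/0.109) = 6.573116.
Hence n ≥ 6.573116/(2·0.032²) = 3209.529.
The smallest integer n is 3210.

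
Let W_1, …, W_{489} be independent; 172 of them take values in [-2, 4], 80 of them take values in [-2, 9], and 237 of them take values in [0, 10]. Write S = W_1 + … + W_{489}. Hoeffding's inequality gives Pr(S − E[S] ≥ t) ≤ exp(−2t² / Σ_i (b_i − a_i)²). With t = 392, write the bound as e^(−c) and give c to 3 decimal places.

Σ(b_i − a_i)² = 172·6² + 80·11² + 237·10² = 39572.
c = 2t² / 39572 = 2·392² / 39572 = 7.7663.

7.766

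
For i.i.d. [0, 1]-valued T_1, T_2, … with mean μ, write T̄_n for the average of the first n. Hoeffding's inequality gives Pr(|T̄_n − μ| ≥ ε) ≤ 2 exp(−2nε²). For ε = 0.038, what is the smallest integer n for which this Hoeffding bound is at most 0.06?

1215

Require 2·exp(−2nε²) ≤ 0.06, i.e. 2nε² ≥ ln(2/0.06) = 3.506558.
So n ≥ 3.506558 / (2·0.038²) = 1214.182.
The smallest integer n is 1215.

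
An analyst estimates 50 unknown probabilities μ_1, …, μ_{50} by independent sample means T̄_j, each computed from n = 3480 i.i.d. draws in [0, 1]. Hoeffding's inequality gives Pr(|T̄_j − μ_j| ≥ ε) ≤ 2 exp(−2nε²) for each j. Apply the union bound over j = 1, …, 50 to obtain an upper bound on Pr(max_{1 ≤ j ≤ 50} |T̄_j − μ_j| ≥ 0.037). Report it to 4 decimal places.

Per-experiment Hoeffding bound: 2·exp(−2·3480·0.037²) = 2·exp(−9.52824) = 0.00014554.
Union bound over 50 events: 50·0.00014554 = 0.00728.

0.0073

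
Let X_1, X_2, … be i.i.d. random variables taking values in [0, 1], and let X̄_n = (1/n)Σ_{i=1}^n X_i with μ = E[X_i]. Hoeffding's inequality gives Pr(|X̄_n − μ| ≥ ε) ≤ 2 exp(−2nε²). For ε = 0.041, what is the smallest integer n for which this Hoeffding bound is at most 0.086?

936

Require 2·exp(−2nε²) ≤ 0.086, i.e. 2nε² ≥ ln(2/0.086) = 3.146555.
So n ≥ 3.146555 / (2·0.041²) = 935.918.
The smallest integer n is 936.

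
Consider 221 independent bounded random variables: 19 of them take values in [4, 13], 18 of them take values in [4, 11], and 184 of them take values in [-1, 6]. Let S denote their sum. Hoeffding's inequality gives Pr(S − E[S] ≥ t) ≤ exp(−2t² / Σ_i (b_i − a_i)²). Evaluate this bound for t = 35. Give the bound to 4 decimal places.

Σ(b_i − a_i)² = 19·9² + 18·7² + 184·7² = 11437.
Exponent = 2·35² / 11437 = 0.21422.
Bound = exp(−0.21422) = 0.80717.

0.8072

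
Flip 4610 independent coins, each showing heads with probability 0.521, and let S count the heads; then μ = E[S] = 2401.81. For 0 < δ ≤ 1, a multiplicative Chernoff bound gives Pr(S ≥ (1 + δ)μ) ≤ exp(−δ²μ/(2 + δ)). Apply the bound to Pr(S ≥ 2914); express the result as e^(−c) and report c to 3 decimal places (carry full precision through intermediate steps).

Write 2914 = (1 + δ)μ, so δ = 2914/2401.81 − 1 = 0.2132517…
Then the exponent is δ²μ/(2 + δ) = (2914 − μ)² / (μ·(2 + δ)) = 49.350634.

49.351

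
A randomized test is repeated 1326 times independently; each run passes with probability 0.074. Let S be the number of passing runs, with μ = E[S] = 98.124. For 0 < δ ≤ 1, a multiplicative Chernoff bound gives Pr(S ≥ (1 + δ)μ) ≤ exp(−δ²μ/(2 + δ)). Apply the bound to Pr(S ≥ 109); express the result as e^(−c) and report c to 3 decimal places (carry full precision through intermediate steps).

0.571

Write 109 = (1 + δ)μ, so δ = 109/98.124 − 1 = 0.1108393…
Then the exponent is δ²μ/(2 + δ) = (109 − μ)² / (μ·(2 + δ)) = 0.571094.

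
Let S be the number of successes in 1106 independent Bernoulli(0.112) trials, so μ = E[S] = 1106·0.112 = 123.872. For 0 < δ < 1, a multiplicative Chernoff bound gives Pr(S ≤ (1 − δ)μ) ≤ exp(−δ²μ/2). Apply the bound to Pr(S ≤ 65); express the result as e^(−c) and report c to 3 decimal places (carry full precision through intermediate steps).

13.990

Write 65 = (1 − δ)μ, so δ = 1 − 65/123.872 = 0.4752648…
Then the exponent is δ²μ/2 = (μ − 65)²/(2μ) = 13.989894.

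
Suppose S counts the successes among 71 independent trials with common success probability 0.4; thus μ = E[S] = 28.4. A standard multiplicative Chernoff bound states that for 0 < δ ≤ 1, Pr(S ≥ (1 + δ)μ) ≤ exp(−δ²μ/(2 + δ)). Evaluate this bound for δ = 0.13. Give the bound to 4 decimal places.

0.7983

Exponent = δ²μ/(2 + δ) = 0.13²·28.4/2.13 = 0.2253.
Bound = exp(−0.2253) = 0.79825.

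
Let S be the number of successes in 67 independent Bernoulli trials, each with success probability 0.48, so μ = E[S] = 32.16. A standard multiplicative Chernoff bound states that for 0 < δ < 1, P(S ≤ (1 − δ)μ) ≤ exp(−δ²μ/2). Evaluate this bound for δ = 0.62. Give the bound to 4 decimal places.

0.0021

Exponent = δ²μ/2 = 0.62²·32.16/2 = 6.1812.
Bound = exp(−6.1812) = 0.00207.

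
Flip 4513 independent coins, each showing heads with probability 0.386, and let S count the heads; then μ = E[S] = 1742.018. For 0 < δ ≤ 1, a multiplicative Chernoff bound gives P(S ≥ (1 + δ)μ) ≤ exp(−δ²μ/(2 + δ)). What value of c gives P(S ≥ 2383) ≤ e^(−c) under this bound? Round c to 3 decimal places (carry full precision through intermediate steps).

99.601

Write 2383 = (1 + δ)μ, so δ = 2383/1742.018 − 1 = 0.3679537…
Then the exponent is δ²μ/(2 + δ) = (2383 − μ)² / (μ·(2 + δ)) = 99.601486.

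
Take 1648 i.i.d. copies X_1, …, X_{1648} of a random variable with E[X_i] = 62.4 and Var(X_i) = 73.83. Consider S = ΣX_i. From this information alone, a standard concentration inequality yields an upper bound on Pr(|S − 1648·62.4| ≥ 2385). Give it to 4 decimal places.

With mean and variance of each term known, Chebyshev's inequality bounds the deviation of the sum (or sample mean).
Var(S) = n·Var(X_i) = 1648·73.83 = 121671.84.
Chebyshev: Pr(|S − 1648·62.4| ≥ 2385) ≤ Var(S)/2385² = 121671.84/5688225 = 0.0214.

0.0214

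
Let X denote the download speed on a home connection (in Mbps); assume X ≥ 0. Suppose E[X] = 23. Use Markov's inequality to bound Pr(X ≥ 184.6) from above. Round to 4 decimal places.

Markov's inequality: for a non-negative random variable, Pr(X ≥ a) ≤ E[X]/a.
Here E[X] = 23 and a = 184.6, so the bound is 23/184.6 = 0.1246.

0.1246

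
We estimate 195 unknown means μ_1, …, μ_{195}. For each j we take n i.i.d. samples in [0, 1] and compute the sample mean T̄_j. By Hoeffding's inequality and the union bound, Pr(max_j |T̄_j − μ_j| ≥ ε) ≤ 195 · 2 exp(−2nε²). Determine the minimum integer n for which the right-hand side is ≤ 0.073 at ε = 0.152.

Need 2·195·exp(−2nε²) ≤ 0.073, i.e. exp(−2nε²) ≤ 0.073/390.
So 2nε² ≥ ln(390/0.073) = 8.583443.
Hence n ≥ 8.583443/(2·0.152²) = 185.757.
The smallest integer n is 186.

186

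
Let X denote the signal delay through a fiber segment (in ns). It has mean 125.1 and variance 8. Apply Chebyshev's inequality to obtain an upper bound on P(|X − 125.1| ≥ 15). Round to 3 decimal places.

Chebyshev: P(|X − μ| ≥ t) ≤ Var(X)/t².
Bound = 8 / 225 = 0.0356.

0.036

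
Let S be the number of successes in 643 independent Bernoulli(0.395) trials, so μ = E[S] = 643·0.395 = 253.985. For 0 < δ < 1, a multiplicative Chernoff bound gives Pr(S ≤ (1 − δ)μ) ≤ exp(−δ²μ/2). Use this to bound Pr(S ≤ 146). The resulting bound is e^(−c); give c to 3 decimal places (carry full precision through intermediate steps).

Write 146 = (1 − δ)μ, so δ = 1 − 146/253.985 = 0.4251629…
Then the exponent is δ²μ/2 = (μ − 146)²/(2μ) = 22.955608.

22.956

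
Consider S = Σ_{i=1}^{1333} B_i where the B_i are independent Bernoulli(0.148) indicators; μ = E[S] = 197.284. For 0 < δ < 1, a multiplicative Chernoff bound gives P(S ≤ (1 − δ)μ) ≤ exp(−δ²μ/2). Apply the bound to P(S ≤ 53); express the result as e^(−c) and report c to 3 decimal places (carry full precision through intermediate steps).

Write 53 = (1 − δ)μ, so δ = 1 − 53/197.284 = 0.7313518…
Then the exponent is δ²μ/2 = (μ − 53)²/(2μ) = 52.761178.

52.761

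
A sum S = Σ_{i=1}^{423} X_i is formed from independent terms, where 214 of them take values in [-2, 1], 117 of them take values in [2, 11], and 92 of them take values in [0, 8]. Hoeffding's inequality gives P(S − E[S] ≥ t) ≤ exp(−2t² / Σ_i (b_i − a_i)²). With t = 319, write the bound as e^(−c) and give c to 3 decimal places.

Σ(b_i − a_i)² = 214·3² + 117·9² + 92·8² = 17291.
c = 2t² / 17291 = 2·319² / 17291 = 11.7704.

11.770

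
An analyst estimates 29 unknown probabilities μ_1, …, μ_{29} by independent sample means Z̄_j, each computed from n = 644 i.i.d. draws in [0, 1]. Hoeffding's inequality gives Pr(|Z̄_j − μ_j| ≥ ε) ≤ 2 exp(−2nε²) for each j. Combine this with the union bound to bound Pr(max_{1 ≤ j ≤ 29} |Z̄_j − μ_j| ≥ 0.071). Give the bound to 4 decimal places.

Per-experiment Hoeffding bound: 2·exp(−2·644·0.071²) = 2·exp(−6.49281) = 0.0030286.
Union bound over 29 events: 29·0.0030286 = 0.08783.

0.0878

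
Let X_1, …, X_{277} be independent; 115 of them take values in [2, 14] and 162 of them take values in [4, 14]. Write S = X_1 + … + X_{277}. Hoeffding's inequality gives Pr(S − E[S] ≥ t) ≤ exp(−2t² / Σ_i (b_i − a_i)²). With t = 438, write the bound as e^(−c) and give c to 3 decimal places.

Σ(b_i − a_i)² = 115·12² + 162·10² = 32760.
c = 2t² / 32760 = 2·438² / 32760 = 11.7121.

11.712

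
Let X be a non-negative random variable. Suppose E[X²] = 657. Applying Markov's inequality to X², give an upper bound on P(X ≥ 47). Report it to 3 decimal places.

Since X ≥ 0, the event {X ≥ 47} is the same as {X² ≥ 2209}.
Markov's inequality applied to X² gives P(X² ≥ 2209) ≤ E[X²]/2209 = 657/2209 = 0.2974.

0.297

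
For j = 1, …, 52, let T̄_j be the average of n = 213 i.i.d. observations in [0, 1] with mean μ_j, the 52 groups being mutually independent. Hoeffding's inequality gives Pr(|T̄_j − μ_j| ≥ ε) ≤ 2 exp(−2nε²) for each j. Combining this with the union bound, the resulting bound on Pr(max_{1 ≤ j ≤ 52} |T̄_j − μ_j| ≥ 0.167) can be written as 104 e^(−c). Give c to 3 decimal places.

11.881

Union bound over the 52 events: Pr(max_{1 ≤ j ≤ 52} |T̄_j − μ_j| ≥ 0.167) ≤ 52·2·exp(−2nε²) = 104 exp(−2·213·0.167²).
So c = 2·213·0.167² = 11.8807.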